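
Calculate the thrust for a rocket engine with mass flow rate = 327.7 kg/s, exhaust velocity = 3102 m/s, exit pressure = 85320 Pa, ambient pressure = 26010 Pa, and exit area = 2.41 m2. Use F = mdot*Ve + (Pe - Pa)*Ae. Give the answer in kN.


F = 327.7 * 3102 + (85320 - 26010) * 2.41 = 1.1595e+06 N = 1159.5 kN

1159.5 kN


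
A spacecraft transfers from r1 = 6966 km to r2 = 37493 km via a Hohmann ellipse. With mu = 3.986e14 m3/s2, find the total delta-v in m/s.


V1 = sqrt(mu/r1) = 7564.44 m/s
dV1 = V1*(sqrt(2*r2/(r1+r2)) - 1) = 2259.53 m/s
V2 = sqrt(mu/r2) = 3260.57 m/s
dV2 = V2*(1 - sqrt(2*r1/(r1+r2))) = 1435.33 m/s
Total dV = 3695 m/s

3695 m/s


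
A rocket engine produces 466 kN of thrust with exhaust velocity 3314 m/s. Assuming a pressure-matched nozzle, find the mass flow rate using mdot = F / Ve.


mdot = F / Ve = 466000 / 3314 = 140.6 kg/s

140.6 kg/s


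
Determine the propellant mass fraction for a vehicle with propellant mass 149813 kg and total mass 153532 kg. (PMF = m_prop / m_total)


PMF = 149813 / 153532 = 0.976

0.976


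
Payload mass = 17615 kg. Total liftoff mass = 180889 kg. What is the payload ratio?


PR = 17615 / 180889 = 0.0974

0.0974


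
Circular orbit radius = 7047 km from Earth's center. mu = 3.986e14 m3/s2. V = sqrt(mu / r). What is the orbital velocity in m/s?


V = sqrt(3.986e14 / 7047000) = 7521 m/s

7521 m/s


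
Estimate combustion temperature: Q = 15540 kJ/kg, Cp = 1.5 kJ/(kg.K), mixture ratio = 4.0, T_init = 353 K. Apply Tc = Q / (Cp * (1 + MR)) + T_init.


Tc = 15540 / (1.5 * (1 + 4.0)) + 353 = 2425 K

2425 K


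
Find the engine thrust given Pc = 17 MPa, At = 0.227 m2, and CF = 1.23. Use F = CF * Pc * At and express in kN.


F = 1.23 * 17e6 * 0.227 = 4.7466e+06 N = 4746.6 kN

4746.6 kN


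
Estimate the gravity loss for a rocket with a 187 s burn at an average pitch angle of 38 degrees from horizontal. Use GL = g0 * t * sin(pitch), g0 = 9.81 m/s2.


GL = 9.81 * 187 * sin(38 deg) = 1129 m/s

1129 m/s


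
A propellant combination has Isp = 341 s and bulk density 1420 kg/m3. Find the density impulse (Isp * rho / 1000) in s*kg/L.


rho*Isp = 341 * 1420 / 1000 = 484 s*kg/L

484 s*kg/L


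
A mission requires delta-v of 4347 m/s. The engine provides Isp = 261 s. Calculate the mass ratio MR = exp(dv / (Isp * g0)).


Ve = 261 * 9.81 = 2560.41 m/s
MR = exp(4347 / 2560.41) = 5.462

5.462


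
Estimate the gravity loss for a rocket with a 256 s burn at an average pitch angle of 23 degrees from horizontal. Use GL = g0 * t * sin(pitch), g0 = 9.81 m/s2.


GL = 9.81 * 256 * sin(23 deg) = 981 m/s

981 m/s


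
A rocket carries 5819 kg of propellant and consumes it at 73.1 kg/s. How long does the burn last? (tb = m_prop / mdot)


tb = 5819 / 73.1 = 79.6 s

79.6 s


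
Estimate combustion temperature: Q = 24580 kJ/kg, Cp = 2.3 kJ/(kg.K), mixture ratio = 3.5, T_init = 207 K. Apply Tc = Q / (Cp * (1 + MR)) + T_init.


Tc = 24580 / (2.3 * (1 + 3.5)) + 207 = 2582 K

2582 K


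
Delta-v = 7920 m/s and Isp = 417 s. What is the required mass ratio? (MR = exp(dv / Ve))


Ve = 417 * 9.81 = 4090.77 m/s
MR = exp(7920 / 4090.77) = 6.931

6.931


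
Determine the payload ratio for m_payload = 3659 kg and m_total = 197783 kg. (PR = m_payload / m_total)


PR = 3659 / 197783 = 0.0185

0.0185


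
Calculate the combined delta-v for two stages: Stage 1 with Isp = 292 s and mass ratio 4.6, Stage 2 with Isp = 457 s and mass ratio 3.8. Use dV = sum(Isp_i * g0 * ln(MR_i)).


dV1 = 292 * 9.81 * ln(4.6) = 4371.4 m/s
dV2 = 457 * 9.81 * ln(3.8) = 5985.0 m/s
Total dV = 4371.4 + 5985.0 = 10356.4 m/s ~ 10356 m/s

10356 m/s


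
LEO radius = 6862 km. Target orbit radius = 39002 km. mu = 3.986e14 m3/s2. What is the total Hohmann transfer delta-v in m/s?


V1 = sqrt(mu/r1) = 7621.55 m/s
dV1 = V1*(sqrt(2*r2/(r1+r2)) - 1) = 2317.98 m/s
V2 = sqrt(mu/r2) = 3196.87 m/s
dV2 = V2*(1 - sqrt(2*r1/(r1+r2))) = 1448.11 m/s
Total dV = 3766 m/s

3766 m/s


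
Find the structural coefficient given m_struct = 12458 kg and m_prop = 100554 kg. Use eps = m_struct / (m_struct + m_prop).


eps = 12458 / (12458 + 100554) = 0.1102

0.1102


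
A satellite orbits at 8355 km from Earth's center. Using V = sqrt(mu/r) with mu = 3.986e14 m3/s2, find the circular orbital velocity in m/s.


V = sqrt(3.986e14 / 8355000) = 6907 m/s

6907 m/s


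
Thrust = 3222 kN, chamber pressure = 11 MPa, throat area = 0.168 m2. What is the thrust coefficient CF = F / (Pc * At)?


CF = 3222000 / (11e6 * 0.168) = 1.74

1.74


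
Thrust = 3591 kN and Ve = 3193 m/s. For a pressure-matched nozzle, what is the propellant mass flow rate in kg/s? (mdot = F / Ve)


mdot = F / Ve = 3591000 / 3193 = 1124.6 kg/s

1124.6 kg/s


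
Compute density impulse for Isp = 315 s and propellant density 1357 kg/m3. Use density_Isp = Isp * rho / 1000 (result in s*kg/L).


rho*Isp = 315 * 1357 / 1000 = 427 s*kg/L

427 s*kg/L


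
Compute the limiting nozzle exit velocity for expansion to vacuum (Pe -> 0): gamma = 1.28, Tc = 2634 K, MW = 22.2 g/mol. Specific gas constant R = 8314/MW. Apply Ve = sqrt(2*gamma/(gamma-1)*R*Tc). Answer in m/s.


R = 8314 / 22.2 = 374.5 J/(kg.K)
Ve = sqrt(2 * 1.28 / (1.28 - 1) * 374.5 * 2634) = 3003 m/s

3003 m/s


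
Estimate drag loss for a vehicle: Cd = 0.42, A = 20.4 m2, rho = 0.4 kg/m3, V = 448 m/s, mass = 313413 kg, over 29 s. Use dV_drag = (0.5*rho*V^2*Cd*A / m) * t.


D = 0.5 * 0.4 * 448^2 * 0.42 * 20.4 = 343926.37 N
a = 343926.37 / 313413 = 1.0974 m/s2
dV = 1.0974 * 29 = 31.8 m/s

31.8 m/s


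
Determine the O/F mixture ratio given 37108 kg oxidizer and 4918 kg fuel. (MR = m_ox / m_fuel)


MR = 37108 / 4918 = 7.55

7.55


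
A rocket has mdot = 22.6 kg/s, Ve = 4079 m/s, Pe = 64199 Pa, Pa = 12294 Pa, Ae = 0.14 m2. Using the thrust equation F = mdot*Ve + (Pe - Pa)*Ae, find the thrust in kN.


F = 22.6 * 4079 + (64199 - 12294) * 0.14 = 99452.0 N = 99.5 kN

99.5 kN


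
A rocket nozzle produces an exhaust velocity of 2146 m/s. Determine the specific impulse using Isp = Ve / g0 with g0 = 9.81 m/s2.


Isp = Ve / g0 = 2146 / 9.81 = 218.8 s

218.8 s


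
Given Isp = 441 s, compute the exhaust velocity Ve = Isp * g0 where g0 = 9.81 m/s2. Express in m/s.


Ve = Isp * g0 = 441 * 9.81 = 4326.2 m/s

4326.2 m/s


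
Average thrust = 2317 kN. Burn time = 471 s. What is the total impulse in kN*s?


It = 2317 * 471 = 1091307 kN*s

1091307 kN*s


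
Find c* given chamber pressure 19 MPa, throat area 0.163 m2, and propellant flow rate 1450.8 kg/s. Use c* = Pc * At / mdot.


c* = 19e6 * 0.163 / 1450.8 = 2135 m/s

2135 m/s


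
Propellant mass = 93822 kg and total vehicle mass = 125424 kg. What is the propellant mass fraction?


PMF = 93822 / 125424 = 0.748

0.748


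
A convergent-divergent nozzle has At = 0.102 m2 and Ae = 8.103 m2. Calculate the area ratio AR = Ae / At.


AR = 8.103 / 0.102 = 79.4

79.4


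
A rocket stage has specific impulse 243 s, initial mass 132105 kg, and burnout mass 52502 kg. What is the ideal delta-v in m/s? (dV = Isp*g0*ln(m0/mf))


Ve = 243 * 9.81 = 2383.83 m/s
dV = 2383.83 * ln(132105/52502) = 2200 m/s

2200 m/s


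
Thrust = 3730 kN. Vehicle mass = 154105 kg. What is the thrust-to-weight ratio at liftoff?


TWR = 3730000 / (154105 * 9.81) = 2.47

2.47


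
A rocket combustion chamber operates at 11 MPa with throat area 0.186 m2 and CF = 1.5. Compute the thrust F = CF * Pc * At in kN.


F = 1.5 * 11e6 * 0.186 = 3.0690e+06 N = 3069.0 kN

3069.0 kN


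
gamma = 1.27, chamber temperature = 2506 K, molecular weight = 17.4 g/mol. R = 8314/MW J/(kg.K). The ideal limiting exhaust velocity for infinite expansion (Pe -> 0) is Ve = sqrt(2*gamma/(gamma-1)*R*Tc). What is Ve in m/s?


R = 8314 / 17.4 = 477.82 J/(kg.K)
Ve = sqrt(2 * 1.27 / (1.27 - 1) * 477.82 * 2506) = 3356 m/s

3356 m/s


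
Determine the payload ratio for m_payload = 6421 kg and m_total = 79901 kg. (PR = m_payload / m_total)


PR = 6421 / 79901 = 0.0804

0.0804


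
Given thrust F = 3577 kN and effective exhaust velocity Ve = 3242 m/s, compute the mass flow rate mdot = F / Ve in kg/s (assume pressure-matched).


mdot = F / Ve = 3577000 / 3242 = 1103.3 kg/s

1103.3 kg/s


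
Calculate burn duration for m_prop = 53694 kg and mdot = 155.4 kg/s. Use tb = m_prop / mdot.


tb = 53694 / 155.4 = 345.5 s

345.5 s


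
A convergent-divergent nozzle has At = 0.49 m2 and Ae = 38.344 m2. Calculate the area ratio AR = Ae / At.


AR = 38.344 / 0.49 = 78.3

78.3


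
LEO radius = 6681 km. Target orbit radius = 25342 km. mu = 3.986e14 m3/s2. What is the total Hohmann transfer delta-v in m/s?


V1 = sqrt(mu/r1) = 7724.1 m/s
dV1 = V1*(sqrt(2*r2/(r1+r2)) - 1) = 1993.35 m/s
V2 = sqrt(mu/r2) = 3965.96 m/s
dV2 = V2*(1 - sqrt(2*r1/(r1+r2))) = 1404.11 m/s
Total dV = 3397 m/s

3397 m/s


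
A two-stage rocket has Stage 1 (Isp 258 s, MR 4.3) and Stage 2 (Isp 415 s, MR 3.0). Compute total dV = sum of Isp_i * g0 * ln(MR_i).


dV1 = 258 * 9.81 * ln(4.3) = 3691.7 m/s
dV2 = 415 * 9.81 * ln(3.0) = 4472.6 m/s
Total dV = 3691.7 + 4472.6 = 8164.3 m/s ~ 8164 m/s

8164 m/s


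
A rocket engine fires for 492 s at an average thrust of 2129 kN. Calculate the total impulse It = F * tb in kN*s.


It = 2129 * 492 = 1047468 kN*s

1047468 kN*s


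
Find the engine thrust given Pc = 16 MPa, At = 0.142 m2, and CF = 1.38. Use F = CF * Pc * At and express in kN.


F = 1.38 * 16e6 * 0.142 = 3.1354e+06 N = 3135.4 kN

3135.4 kN


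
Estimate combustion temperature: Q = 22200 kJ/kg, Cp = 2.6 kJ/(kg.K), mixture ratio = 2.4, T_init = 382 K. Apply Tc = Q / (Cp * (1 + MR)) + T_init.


Tc = 22200 / (2.6 * (1 + 2.4)) + 382 = 2893 K

2893 K


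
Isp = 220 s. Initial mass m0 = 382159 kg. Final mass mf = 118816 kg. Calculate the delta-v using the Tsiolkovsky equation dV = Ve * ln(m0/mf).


Ve = 220 * 9.81 = 2158.2 m/s
dV = 2158.2 * ln(382159/118816) = 2521 m/s

2521 m/s


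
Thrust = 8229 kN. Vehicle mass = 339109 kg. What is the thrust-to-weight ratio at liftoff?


TWR = 8229000 / (339109 * 9.81) = 2.47

2.47


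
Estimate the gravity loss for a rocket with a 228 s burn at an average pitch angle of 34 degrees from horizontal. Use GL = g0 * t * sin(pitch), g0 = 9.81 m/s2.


GL = 9.81 * 228 * sin(34 deg) = 1251 m/s

1251 m/s


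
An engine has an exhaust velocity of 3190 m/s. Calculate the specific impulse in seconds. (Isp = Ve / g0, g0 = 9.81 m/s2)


Isp = Ve / g0 = 3190 / 9.81 = 325.2 s

325.2 s


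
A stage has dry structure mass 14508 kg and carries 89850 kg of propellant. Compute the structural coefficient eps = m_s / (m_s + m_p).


eps = 14508 / (14508 + 89850) = 0.139

0.139


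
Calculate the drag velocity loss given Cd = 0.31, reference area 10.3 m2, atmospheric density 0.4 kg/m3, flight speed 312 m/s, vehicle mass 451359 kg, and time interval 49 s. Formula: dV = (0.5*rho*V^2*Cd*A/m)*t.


D = 0.5 * 0.4 * 312^2 * 0.31 * 10.3 = 62163.88 N
a = 62163.88 / 451359 = 0.1377 m/s2
dV = 0.1377 * 49 = 6.7 m/s

6.7 m/s


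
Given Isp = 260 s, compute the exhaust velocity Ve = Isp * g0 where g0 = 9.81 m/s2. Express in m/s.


Ve = Isp * g0 = 260 * 9.81 = 2550.6 m/s

2550.6 m/s


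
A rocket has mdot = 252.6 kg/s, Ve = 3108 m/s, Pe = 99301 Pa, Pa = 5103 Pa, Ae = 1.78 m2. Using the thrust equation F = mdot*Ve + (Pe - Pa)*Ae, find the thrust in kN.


F = 252.6 * 3108 + (99301 - 5103) * 1.78 = 952753.0 N = 952.8 kN

952.8 kN


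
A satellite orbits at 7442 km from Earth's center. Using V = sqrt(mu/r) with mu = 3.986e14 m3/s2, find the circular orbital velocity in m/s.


V = sqrt(3.986e14 / 7442000) = 7319 m/s

7319 m/s


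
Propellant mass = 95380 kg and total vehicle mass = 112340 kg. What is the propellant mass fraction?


PMF = 95380 / 112340 = 0.849

0.849


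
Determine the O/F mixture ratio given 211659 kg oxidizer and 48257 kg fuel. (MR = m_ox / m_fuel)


MR = 211659 / 48257 = 4.39

4.39


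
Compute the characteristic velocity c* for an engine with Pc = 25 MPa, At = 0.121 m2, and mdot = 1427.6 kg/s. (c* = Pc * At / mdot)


c* = 25e6 * 0.121 / 1427.6 = 2119 m/s

2119 m/s


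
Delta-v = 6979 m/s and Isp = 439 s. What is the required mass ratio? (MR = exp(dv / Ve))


Ve = 439 * 9.81 = 4306.59 m/s
MR = exp(6979 / 4306.59) = 5.056

5.056


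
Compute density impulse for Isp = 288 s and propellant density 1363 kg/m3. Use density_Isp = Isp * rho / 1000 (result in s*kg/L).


rho*Isp = 288 * 1363 / 1000 = 393 s*kg/L

393 s*kg/L


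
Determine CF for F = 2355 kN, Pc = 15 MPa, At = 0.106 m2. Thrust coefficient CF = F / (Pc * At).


CF = 2355000 / (15e6 * 0.106) = 1.48

1.48


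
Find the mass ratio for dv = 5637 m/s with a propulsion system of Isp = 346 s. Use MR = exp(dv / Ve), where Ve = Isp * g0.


Ve = 346 * 9.81 = 3394.26 m/s
MR = exp(5637 / 3394.26) = 5.263

5.263


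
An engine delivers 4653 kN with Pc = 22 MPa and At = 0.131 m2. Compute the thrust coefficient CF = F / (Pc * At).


CF = 4653000 / (22e6 * 0.131) = 1.61

1.61


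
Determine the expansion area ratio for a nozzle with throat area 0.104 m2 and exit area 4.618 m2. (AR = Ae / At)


AR = 4.618 / 0.104 = 44.4

44.4


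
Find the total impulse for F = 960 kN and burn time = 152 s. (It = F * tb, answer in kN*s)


It = 960 * 152 = 145920 kN*s

145920 kN*s


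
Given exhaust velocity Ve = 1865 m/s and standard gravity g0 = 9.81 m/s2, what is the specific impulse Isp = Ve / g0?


Isp = Ve / g0 = 1865 / 9.81 = 190.1 s

190.1 s


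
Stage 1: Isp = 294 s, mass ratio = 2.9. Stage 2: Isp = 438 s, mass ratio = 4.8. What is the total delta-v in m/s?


dV1 = 294 * 9.81 * ln(2.9) = 3070.8 m/s
dV2 = 438 * 9.81 * ln(4.8) = 6740.0 m/s
Total dV = 3070.8 + 6740.0 = 9810.8 m/s ~ 9811 m/s

9811 m/s


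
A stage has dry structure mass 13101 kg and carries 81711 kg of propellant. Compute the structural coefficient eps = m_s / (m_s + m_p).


eps = 13101 / (13101 + 81711) = 0.1382

0.1382


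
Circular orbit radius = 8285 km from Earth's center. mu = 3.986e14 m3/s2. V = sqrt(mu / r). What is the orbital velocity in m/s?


V = sqrt(3.986e14 / 8285000) = 6936 m/s

6936 m/s


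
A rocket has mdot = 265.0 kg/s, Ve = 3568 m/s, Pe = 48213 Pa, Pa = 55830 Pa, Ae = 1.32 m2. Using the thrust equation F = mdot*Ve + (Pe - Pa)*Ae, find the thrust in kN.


F = 265.0 * 3568 + (48213 - 55830) * 1.32 = 935466.0 N = 935.5 kN

935.5 kN


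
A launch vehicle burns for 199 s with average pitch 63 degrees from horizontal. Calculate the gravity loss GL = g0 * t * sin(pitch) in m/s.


GL = 9.81 * 199 * sin(63 deg) = 1739 m/s

1739 m/s


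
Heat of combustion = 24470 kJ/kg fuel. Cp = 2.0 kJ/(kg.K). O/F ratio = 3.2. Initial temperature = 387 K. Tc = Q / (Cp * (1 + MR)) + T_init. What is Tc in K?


Tc = 24470 / (2.0 * (1 + 3.2)) + 387 = 3300 K

3300 K


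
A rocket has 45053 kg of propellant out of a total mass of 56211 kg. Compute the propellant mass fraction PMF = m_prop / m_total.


PMF = 45053 / 56211 = 0.801

0.801


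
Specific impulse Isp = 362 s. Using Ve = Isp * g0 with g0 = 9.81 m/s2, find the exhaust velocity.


Ve = Isp * g0 = 362 * 9.81 = 3551.2 m/s

3551.2 m/s


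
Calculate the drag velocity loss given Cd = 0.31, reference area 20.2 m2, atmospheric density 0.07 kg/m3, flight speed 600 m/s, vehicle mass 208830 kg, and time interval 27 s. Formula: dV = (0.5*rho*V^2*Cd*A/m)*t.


D = 0.5 * 0.07 * 600^2 * 0.31 * 20.2 = 78901.2 N
a = 78901.2 / 208830 = 0.3778 m/s2
dV = 0.3778 * 27 = 10.2 m/s

10.2 m/s


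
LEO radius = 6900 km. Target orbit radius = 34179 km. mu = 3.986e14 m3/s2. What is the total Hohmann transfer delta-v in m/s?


V1 = sqrt(mu/r1) = 7600.53 m/s
dV1 = V1*(sqrt(2*r2/(r1+r2)) - 1) = 2204.04 m/s
V2 = sqrt(mu/r2) = 3414.99 m/s
dV2 = V2*(1 - sqrt(2*r1/(r1+r2))) = 1435.65 m/s
Total dV = 3640 m/s

3640 m/s


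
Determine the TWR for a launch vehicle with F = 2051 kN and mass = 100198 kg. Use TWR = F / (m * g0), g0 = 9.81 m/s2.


TWR = 2051000 / (100198 * 9.81) = 2.09

2.09


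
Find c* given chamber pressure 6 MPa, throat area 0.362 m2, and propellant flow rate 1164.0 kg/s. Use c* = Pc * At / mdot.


c* = 6e6 * 0.362 / 1164.0 = 1866 m/s

1866 m/s


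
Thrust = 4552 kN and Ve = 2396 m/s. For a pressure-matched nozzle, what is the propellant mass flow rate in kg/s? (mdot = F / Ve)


mdot = F / Ve = 4552000 / 2396 = 1899.8 kg/s

1899.8 kg/s


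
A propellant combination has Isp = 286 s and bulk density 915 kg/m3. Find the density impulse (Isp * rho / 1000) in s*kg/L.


rho*Isp = 286 * 915 / 1000 = 262 s*kg/L

262 s*kg/L


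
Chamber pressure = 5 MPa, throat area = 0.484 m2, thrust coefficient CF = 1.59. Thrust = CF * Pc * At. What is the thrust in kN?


F = 1.59 * 5e6 * 0.484 = 3.8478e+06 N = 3847.8 kN

3847.8 kN


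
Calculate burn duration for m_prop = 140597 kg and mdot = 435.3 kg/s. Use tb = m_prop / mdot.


tb = 140597 / 435.3 = 323.0 s

323.0 s


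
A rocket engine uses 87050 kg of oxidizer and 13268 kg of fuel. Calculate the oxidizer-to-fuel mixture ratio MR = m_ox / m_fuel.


MR = 87050 / 13268 = 6.56

6.56


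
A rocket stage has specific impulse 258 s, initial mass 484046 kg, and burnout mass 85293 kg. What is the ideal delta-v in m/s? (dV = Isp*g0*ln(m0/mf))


Ve = 258 * 9.81 = 2530.98 m/s
dV = 2530.98 * ln(484046/85293) = 4394 m/s

4394 m/s


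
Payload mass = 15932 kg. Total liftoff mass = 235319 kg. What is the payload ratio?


PR = 15932 / 235319 = 0.0677

0.0677


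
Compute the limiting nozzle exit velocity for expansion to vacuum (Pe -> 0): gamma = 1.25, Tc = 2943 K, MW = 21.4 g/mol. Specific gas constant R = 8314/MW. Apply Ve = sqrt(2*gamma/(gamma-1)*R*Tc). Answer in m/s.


R = 8314 / 21.4 = 388.5 J/(kg.K)
Ve = sqrt(2 * 1.25 / (1.25 - 1) * 388.5 * 2943) = 3381 m/s

3381 m/s


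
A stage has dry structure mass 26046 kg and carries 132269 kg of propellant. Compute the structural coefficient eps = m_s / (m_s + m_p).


eps = 26046 / (26046 + 132269) = 0.1645

0.1645


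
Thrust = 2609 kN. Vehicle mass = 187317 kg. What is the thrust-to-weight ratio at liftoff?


TWR = 2609000 / (187317 * 9.81) = 1.42

1.42


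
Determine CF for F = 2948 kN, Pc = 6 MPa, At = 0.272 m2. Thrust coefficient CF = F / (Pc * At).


CF = 2948000 / (6e6 * 0.272) = 1.81

1.81


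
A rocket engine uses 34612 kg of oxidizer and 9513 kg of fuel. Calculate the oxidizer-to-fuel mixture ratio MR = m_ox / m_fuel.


MR = 34612 / 9513 = 3.64

3.64


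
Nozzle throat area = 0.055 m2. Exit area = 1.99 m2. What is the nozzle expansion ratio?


AR = 1.99 / 0.055 = 36.2

36.2


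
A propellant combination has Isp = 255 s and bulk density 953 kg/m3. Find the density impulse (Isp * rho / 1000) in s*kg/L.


rho*Isp = 255 * 953 / 1000 = 243 s*kg/L

243 s*kg/L


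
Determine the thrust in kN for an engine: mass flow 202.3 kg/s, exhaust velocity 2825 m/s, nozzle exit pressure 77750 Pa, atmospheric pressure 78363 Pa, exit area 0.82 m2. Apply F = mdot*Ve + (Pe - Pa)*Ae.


F = 202.3 * 2825 + (77750 - 78363) * 0.82 = 570995.0 N = 571.0 kN

571.0 kN


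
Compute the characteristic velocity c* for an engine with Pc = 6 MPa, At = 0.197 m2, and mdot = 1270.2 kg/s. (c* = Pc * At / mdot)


c* = 6e6 * 0.197 / 1270.2 = 931 m/s

931 m/s


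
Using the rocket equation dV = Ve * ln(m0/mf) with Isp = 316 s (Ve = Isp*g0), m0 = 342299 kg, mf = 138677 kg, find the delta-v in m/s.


Ve = 316 * 9.81 = 3099.96 m/s
dV = 3099.96 * ln(342299/138677) = 2801 m/s

2801 m/s


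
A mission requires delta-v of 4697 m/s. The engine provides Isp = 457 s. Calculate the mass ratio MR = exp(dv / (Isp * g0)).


Ve = 457 * 9.81 = 4483.17 m/s
MR = exp(4697 / 4483.17) = 2.851

2.851


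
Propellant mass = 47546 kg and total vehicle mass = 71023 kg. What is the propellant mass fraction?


PMF = 47546 / 71023 = 0.669

0.669


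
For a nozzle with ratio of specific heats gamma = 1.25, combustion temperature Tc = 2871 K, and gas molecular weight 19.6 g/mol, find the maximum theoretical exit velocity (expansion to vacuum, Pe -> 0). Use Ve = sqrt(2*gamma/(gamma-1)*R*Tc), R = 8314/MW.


R = 8314 / 19.6 = 424.18 J/(kg.K)
Ve = sqrt(2 * 1.25 / (1.25 - 1) * 424.18 * 2871) = 3490 m/s

3490 m/s


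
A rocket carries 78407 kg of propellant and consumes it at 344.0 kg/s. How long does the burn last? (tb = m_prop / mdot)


tb = 78407 / 344.0 = 227.9 s

227.9 s


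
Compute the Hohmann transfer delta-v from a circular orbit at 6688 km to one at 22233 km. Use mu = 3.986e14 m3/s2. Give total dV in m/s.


V1 = sqrt(mu/r1) = 7720.06 m/s
dV1 = V1*(sqrt(2*r2/(r1+r2)) - 1) = 1852.5 m/s
V2 = sqrt(mu/r2) = 4234.18 m/s
dV2 = V2*(1 - sqrt(2*r1/(r1+r2))) = 1354.62 m/s
Total dV = 3207 m/s

3207 m/s


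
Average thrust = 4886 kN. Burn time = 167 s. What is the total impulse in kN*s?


It = 4886 * 167 = 815962 kN*s

815962 kN*s


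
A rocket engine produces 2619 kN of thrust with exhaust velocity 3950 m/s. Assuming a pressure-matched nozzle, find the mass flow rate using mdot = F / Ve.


mdot = F / Ve = 2619000 / 3950 = 663.0 kg/s

663.0 kg/s


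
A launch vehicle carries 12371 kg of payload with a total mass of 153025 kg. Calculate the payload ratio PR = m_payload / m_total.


PR = 12371 / 153025 = 0.0808

0.0808


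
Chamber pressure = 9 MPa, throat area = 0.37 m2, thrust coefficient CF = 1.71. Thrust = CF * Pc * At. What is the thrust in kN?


F = 1.71 * 9e6 * 0.37 = 5.6943e+06 N = 5694.3 kN

5694.3 kN


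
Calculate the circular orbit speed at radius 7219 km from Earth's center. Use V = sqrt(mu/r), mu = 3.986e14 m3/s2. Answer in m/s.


V = sqrt(3.986e14 / 7219000) = 7431 m/s

7431 m/s


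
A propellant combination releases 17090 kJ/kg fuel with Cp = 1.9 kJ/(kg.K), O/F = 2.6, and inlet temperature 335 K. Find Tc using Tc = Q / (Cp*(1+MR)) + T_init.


Tc = 17090 / (1.9 * (1 + 2.6)) + 335 = 2834 K

2834 K


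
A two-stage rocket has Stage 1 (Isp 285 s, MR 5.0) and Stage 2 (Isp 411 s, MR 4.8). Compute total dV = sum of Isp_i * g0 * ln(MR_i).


dV1 = 285 * 9.81 * ln(5.0) = 4499.7 m/s
dV2 = 411 * 9.81 * ln(4.8) = 6324.5 m/s
Total dV = 4499.7 + 6324.5 = 10824.2 m/s ~ 10824 m/s

10824 m/s


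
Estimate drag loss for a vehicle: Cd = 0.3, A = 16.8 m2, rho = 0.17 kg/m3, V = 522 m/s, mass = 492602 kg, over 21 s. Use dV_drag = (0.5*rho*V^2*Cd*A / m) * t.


D = 0.5 * 0.17 * 522^2 * 0.3 * 16.8 = 116732.15 N
a = 116732.15 / 492602 = 0.237 m/s2
dV = 0.237 * 21 = 5.0 m/s

5.0 m/s


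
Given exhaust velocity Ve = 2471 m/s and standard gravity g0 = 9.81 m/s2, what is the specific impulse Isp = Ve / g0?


Isp = Ve / g0 = 2471 / 9.81 = 251.9 s

251.9 s


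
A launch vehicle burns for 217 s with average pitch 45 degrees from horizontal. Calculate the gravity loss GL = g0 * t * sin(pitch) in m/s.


GL = 9.81 * 217 * sin(45 deg) = 1505 m/s

1505 m/s


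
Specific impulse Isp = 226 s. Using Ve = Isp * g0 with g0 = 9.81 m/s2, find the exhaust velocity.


Ve = Isp * g0 = 226 * 9.81 = 2217.1 m/s

2217.1 m/s


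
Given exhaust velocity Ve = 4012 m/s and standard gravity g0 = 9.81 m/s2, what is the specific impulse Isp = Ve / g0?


Isp = Ve / g0 = 4012 / 9.81 = 409.0 s

409.0 s


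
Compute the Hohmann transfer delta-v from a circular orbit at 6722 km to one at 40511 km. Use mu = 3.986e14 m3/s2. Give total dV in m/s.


V1 = sqrt(mu/r1) = 7700.51 m/s
dV1 = V1*(sqrt(2*r2/(r1+r2)) - 1) = 2385.01 m/s
V2 = sqrt(mu/r2) = 3136.77 m/s
dV2 = V2*(1 - sqrt(2*r1/(r1+r2))) = 1463.27 m/s
Total dV = 3848 m/s

3848 m/s


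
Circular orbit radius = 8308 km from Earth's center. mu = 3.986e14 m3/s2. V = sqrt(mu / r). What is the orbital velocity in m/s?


V = sqrt(3.986e14 / 8308000) = 6927 m/s

6927 m/s


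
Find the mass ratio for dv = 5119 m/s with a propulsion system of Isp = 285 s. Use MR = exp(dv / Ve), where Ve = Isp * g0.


Ve = 285 * 9.81 = 2795.85 m/s
MR = exp(5119 / 2795.85) = 6.24

6.24


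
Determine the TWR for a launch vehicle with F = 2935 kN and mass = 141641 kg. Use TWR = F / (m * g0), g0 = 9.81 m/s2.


TWR = 2935000 / (141641 * 9.81) = 2.11

2.11


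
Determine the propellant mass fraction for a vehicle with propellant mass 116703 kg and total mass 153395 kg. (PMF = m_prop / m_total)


PMF = 116703 / 153395 = 0.761

0.761


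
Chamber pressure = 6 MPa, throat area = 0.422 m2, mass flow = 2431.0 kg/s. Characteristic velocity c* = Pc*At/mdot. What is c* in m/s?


c* = 6e6 * 0.422 / 2431.0 = 1042 m/s

1042 m/s


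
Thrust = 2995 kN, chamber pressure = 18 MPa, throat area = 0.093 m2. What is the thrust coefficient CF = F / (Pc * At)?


CF = 2995000 / (18e6 * 0.093) = 1.79

1.79


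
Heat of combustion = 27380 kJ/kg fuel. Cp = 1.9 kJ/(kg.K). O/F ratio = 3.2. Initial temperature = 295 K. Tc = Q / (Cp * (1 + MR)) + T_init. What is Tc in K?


Tc = 27380 / (1.9 * (1 + 3.2)) + 295 = 3726 K

3726 K


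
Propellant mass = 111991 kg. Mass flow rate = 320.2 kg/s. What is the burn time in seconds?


tb = 111991 / 320.2 = 349.8 s

349.8 s


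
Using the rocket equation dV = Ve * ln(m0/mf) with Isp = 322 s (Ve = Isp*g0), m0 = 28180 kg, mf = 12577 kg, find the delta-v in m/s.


Ve = 322 * 9.81 = 3158.82 m/s
dV = 3158.82 * ln(28180/12577) = 2548 m/s

2548 m/s


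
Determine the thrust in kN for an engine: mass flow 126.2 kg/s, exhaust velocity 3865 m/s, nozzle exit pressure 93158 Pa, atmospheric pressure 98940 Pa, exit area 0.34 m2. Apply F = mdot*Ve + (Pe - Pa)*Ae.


F = 126.2 * 3865 + (93158 - 98940) * 0.34 = 485797.0 N = 485.8 kN

485.8 kN


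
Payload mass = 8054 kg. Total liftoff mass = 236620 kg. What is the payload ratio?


PR = 8054 / 236620 = 0.034

0.034


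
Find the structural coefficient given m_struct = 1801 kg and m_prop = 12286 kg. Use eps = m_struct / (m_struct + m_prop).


eps = 1801 / (1801 + 12286) = 0.1278

0.1278


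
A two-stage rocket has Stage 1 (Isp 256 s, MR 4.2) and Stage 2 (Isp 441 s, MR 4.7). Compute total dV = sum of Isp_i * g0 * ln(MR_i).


dV1 = 256 * 9.81 * ln(4.2) = 3604.0 m/s
dV2 = 441 * 9.81 * ln(4.7) = 6695.1 m/s
Total dV = 3604.0 + 6695.1 = 10299.1 m/s ~ 10299 m/s

10299 m/s


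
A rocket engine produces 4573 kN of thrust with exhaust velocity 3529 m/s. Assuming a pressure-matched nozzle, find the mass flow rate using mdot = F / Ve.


mdot = F / Ve = 4573000 / 3529 = 1295.8 kg/s

1295.8 kg/s


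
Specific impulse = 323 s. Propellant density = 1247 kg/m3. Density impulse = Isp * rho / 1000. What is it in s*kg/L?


rho*Isp = 323 * 1247 / 1000 = 403 s*kg/L

403 s*kg/L


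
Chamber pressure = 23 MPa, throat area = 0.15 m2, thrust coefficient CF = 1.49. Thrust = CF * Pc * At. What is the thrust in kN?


F = 1.49 * 23e6 * 0.15 = 5.1405e+06 N = 5140.5 kN

5140.5 kN


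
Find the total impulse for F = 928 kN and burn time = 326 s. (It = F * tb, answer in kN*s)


It = 928 * 326 = 302528 kN*s

302528 kN*s


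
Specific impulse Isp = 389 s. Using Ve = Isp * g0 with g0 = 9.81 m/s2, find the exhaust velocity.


Ve = Isp * g0 = 389 * 9.81 = 3816.1 m/s

3816.1 m/s


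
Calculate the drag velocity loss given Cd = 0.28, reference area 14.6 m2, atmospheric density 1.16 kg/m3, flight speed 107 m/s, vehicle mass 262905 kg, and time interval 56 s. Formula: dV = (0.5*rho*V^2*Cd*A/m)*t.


D = 0.5 * 1.16 * 107^2 * 0.28 * 14.6 = 27146.04 N
a = 27146.04 / 262905 = 0.1033 m/s2
dV = 0.1033 * 56 = 5.8 m/s

5.8 m/s


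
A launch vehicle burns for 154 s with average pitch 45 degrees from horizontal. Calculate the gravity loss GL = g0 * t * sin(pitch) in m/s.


GL = 9.81 * 154 * sin(45 deg) = 1068 m/s

1068 m/s


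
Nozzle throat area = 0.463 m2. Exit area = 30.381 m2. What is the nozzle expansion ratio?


AR = 30.381 / 0.463 = 65.6

65.6


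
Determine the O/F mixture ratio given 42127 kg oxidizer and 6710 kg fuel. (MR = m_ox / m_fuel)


MR = 42127 / 6710 = 6.28

6.28


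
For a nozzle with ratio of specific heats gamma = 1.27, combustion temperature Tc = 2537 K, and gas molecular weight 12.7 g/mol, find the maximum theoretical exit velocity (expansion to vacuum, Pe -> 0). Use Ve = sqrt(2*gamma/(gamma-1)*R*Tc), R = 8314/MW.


R = 8314 / 12.7 = 654.65 J/(kg.K)
Ve = sqrt(2 * 1.27 / (1.27 - 1) * 654.65 * 2537) = 3953 m/s

3953 m/s


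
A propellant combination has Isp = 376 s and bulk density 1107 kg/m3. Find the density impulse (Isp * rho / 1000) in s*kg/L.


rho*Isp = 376 * 1107 / 1000 = 416 s*kg/L

416 s*kg/L


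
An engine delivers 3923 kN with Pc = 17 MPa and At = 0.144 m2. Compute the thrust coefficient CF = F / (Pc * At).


CF = 3923000 / (17e6 * 0.144) = 1.6

1.6


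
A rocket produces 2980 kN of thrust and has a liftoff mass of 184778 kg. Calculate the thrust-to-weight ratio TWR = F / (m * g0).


TWR = 2980000 / (184778 * 9.81) = 1.64

1.64


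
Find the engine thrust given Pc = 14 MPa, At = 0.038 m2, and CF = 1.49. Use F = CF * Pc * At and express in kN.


F = 1.49 * 14e6 * 0.038 = 792680.0 N = 792.7 kN

792.7 kN


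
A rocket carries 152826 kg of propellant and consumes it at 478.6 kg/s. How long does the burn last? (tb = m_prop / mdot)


tb = 152826 / 478.6 = 319.3 s

319.3 s


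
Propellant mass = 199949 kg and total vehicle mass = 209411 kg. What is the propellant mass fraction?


PMF = 199949 / 209411 = 0.955

0.955


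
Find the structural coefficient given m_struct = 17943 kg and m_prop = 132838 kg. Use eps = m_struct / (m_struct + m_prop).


eps = 17943 / (17943 + 132838) = 0.119

0.119


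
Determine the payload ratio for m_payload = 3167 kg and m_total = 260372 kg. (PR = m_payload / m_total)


PR = 3167 / 260372 = 0.0122

0.0122


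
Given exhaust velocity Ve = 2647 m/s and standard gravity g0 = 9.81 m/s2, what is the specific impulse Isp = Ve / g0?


Isp = Ve / g0 = 2647 / 9.81 = 269.8 s

269.8 s


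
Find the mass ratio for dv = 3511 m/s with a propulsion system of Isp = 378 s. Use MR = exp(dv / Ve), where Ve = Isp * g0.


Ve = 378 * 9.81 = 3708.18 m/s
MR = exp(3511 / 3708.18) = 2.578

2.578


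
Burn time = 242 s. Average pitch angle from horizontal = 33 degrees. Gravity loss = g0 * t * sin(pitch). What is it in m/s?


GL = 9.81 * 242 * sin(33 deg) = 1293 m/s

1293 m/s


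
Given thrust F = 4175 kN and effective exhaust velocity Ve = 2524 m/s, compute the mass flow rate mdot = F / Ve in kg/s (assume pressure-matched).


mdot = F / Ve = 4175000 / 2524 = 1654.1 kg/s

1654.1 kg/s


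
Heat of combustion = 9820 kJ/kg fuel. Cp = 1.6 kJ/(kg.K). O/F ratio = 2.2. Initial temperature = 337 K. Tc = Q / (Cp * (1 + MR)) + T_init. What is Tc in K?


Tc = 9820 / (1.6 * (1 + 2.2)) + 337 = 2255 K

2255 K


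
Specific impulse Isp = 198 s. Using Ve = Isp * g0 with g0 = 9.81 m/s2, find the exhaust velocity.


Ve = Isp * g0 = 198 * 9.81 = 1942.4 m/s

1942.4 m/s


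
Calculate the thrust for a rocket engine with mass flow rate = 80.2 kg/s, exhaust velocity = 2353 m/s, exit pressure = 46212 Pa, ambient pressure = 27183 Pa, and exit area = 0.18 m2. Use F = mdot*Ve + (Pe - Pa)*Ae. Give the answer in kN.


F = 80.2 * 2353 + (46212 - 27183) * 0.18 = 192136.0 N = 192.1 kN

192.1 kN


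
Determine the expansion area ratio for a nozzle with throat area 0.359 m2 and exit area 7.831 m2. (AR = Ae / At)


AR = 7.831 / 0.359 = 21.8

21.8


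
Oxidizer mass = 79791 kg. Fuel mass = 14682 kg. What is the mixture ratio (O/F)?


MR = 79791 / 14682 = 5.43

5.43


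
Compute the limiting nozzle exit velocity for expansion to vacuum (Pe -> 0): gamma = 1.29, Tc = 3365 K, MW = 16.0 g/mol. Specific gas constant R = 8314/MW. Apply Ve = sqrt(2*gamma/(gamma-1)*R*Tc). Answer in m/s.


R = 8314 / 16.0 = 519.62 J/(kg.K)
Ve = sqrt(2 * 1.29 / (1.29 - 1) * 519.62 * 3365) = 3944 m/s

3944 m/s


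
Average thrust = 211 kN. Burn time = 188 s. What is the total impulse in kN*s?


It = 211 * 188 = 39668 kN*s

39668 kN*s


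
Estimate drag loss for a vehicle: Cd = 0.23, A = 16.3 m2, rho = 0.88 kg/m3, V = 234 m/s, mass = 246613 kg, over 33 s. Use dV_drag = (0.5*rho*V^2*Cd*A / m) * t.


D = 0.5 * 0.88 * 234^2 * 0.23 * 16.3 = 90323.31 N
a = 90323.31 / 246613 = 0.3663 m/s2
dV = 0.3663 * 33 = 12.1 m/s

12.1 m/s


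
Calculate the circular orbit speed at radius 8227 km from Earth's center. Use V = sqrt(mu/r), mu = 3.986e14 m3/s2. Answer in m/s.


V = sqrt(3.986e14 / 8227000) = 6961 m/s

6961 m/s


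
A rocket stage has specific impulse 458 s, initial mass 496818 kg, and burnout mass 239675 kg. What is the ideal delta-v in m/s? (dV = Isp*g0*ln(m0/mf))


Ve = 458 * 9.81 = 4492.98 m/s
dV = 4492.98 * ln(496818/239675) = 3275 m/s

3275 m/s


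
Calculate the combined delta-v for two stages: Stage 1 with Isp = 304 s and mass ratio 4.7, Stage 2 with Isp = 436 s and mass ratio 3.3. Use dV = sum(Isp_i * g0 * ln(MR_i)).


dV1 = 304 * 9.81 * ln(4.7) = 4615.2 m/s
dV2 = 436 * 9.81 * ln(3.3) = 5106.6 m/s
Total dV = 4615.2 + 5106.6 = 9721.8 m/s ~ 9722 m/s

9722 m/s


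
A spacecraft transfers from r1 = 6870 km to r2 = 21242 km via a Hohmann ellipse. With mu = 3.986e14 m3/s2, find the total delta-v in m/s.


V1 = sqrt(mu/r1) = 7617.11 m/s
dV1 = V1*(sqrt(2*r2/(r1+r2)) - 1) = 1746.8 m/s
V2 = sqrt(mu/r2) = 4331.83 m/s
dV2 = V2*(1 - sqrt(2*r1/(r1+r2))) = 1303.39 m/s
Total dV = 3050 m/s

3050 m/s


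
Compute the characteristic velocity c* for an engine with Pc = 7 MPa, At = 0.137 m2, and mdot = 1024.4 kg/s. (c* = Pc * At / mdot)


c* = 7e6 * 0.137 / 1024.4 = 936 m/s

936 m/s


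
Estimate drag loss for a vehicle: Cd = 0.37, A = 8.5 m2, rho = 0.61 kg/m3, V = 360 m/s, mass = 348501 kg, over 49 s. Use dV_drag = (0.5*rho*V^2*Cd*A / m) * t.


D = 0.5 * 0.61 * 360^2 * 0.37 * 8.5 = 124315.56 N
a = 124315.56 / 348501 = 0.3567 m/s2
dV = 0.3567 * 49 = 17.5 m/s

17.5 m/s


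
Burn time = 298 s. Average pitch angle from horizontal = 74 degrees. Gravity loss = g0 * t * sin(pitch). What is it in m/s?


GL = 9.81 * 298 * sin(74 deg) = 2810 m/s

2810 m/s


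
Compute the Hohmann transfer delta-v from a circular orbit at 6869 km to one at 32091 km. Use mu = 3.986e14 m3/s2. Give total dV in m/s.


V1 = sqrt(mu/r1) = 7617.67 m/s
dV1 = V1*(sqrt(2*r2/(r1+r2)) - 1) = 2159.64 m/s
V2 = sqrt(mu/r2) = 3524.33 m/s
dV2 = V2*(1 - sqrt(2*r1/(r1+r2))) = 1431.53 m/s
Total dV = 3591 m/s

3591 m/s


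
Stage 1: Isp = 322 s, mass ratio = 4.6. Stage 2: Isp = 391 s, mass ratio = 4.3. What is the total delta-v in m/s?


dV1 = 322 * 9.81 * ln(4.6) = 4820.5 m/s
dV2 = 391 * 9.81 * ln(4.3) = 5594.8 m/s
Total dV = 4820.5 + 5594.8 = 10415.3 m/s ~ 10415 m/s

10415 m/s


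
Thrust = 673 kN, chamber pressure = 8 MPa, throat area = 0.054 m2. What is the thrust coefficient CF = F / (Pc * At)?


CF = 673000 / (8e6 * 0.054) = 1.56

1.56


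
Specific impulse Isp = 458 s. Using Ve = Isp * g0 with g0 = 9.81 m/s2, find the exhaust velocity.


Ve = Isp * g0 = 458 * 9.81 = 4493.0 m/s

4493.0 m/s


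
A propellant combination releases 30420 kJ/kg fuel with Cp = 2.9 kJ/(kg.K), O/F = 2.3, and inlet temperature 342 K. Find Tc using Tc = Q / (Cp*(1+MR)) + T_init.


Tc = 30420 / (2.9 * (1 + 2.3)) + 342 = 3521 K

3521 K


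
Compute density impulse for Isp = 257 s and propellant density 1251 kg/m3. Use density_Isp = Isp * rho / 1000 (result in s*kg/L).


rho*Isp = 257 * 1251 / 1000 = 322 s*kg/L

322 s*kg/L


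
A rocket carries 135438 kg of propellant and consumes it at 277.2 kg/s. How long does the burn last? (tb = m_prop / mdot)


tb = 135438 / 277.2 = 488.6 s

488.6 s


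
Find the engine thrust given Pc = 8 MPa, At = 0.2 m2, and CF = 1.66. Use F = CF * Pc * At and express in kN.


F = 1.66 * 8e6 * 0.2 = 2.6560e+06 N = 2656.0 kN

2656.0 kN


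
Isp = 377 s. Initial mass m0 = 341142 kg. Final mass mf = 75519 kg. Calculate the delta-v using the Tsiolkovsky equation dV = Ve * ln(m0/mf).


Ve = 377 * 9.81 = 3698.37 m/s
dV = 3698.37 * ln(341142/75519) = 5577 m/s

5577 m/s


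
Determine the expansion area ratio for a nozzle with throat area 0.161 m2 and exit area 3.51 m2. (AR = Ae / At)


AR = 3.51 / 0.161 = 21.8

21.8


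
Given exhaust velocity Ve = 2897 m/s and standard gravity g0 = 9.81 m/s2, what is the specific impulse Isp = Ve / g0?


Isp = Ve / g0 = 2897 / 9.81 = 295.3 s

295.3 s


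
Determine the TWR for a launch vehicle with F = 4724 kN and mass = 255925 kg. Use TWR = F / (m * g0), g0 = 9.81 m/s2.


TWR = 4724000 / (255925 * 9.81) = 1.88

1.88


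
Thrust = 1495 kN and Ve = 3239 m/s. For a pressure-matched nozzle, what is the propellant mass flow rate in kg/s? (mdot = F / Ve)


mdot = F / Ve = 1495000 / 3239 = 461.6 kg/s

461.6 kg/s


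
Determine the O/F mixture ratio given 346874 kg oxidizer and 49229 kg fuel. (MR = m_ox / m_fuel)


MR = 346874 / 49229 = 7.05

7.05


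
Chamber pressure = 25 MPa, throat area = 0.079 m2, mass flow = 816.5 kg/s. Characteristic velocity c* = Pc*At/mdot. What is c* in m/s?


c* = 25e6 * 0.079 / 816.5 = 2419 m/s

2419 m/s


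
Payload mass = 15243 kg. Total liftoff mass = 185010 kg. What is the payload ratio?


PR = 15243 / 185010 = 0.0824

0.0824


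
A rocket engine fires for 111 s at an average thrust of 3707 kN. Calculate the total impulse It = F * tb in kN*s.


It = 3707 * 111 = 411477 kN*s

411477 kN*s


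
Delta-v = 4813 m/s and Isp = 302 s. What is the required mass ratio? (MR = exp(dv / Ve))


Ve = 302 * 9.81 = 2962.62 m/s
MR = exp(4813 / 2962.62) = 5.076

5.076


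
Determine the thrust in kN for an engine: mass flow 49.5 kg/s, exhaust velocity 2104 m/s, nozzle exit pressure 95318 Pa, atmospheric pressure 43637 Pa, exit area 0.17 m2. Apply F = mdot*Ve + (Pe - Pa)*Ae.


F = 49.5 * 2104 + (95318 - 43637) * 0.17 = 112934.0 N = 112.9 kN

112.9 kN


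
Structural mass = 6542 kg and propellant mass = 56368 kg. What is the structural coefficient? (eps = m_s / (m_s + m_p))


eps = 6542 / (6542 + 56368) = 0.104

0.104


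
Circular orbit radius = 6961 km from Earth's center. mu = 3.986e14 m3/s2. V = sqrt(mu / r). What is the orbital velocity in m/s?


V = sqrt(3.986e14 / 6961000) = 7567 m/s

7567 m/s


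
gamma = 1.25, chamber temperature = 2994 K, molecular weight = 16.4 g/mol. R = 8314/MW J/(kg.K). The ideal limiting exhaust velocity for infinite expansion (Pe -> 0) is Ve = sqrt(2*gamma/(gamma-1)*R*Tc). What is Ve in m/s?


R = 8314 / 16.4 = 506.95 J/(kg.K)
Ve = sqrt(2 * 1.25 / (1.25 - 1) * 506.95 * 2994) = 3896 m/s

3896 m/s


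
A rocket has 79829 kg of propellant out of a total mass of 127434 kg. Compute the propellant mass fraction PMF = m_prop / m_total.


PMF = 79829 / 127434 = 0.626

0.626


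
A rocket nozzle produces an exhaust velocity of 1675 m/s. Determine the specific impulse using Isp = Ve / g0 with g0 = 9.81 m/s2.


Isp = Ve / g0 = 1675 / 9.81 = 170.7 s

170.7 s


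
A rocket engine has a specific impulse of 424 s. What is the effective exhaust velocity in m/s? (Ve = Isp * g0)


Ve = Isp * g0 = 424 * 9.81 = 4159.4 m/s

4159.4 m/s


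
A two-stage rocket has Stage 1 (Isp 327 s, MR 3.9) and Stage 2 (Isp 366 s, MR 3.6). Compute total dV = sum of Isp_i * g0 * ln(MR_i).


dV1 = 327 * 9.81 * ln(3.9) = 4365.8 m/s
dV2 = 366 * 9.81 * ln(3.6) = 4599.1 m/s
Total dV = 4365.8 + 4599.1 = 8964.9 m/s ~ 8965 m/s

8965 m/s


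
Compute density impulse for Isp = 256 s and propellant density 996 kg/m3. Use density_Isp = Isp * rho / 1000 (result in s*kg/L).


rho*Isp = 256 * 996 / 1000 = 255 s*kg/L

255 s*kg/L
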